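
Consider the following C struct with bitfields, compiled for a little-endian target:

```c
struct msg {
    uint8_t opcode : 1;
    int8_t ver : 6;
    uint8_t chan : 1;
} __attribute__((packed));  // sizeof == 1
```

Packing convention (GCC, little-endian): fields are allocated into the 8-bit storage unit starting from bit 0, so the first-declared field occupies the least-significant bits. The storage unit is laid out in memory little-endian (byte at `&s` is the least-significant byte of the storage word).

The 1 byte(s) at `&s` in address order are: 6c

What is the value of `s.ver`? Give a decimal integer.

-10

[0]=0x6c (little-endian) → word 0x6c
opcode [0+:1] = (word>>0) & 0x1 = 0
ver [1+:6] = (word>>1) & 0x3f = 54  ←
chan [7+:1] = (word>>7) & 0x1 = 0
ver signed 6b, MSB=1: 54 - 64 = -10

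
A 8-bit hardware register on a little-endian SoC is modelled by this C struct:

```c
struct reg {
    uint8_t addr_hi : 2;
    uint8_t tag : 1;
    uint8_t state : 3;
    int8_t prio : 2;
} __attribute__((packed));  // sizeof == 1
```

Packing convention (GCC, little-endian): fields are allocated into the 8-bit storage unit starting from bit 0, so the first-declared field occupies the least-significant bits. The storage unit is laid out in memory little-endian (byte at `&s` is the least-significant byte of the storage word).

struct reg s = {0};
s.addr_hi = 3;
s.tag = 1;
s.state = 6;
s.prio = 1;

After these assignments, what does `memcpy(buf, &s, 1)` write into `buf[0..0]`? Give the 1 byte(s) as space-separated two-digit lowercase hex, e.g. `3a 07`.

addr_hi (2b) val=3 bits=0x3 at bit 0: 0x03
tag (1b) val=1 bits=0x1 at bit 2: 0x07
state (3b) val=6 bits=0x6 at bit 3: 0x37
prio (2b) val=1 bits=0x1 at bit 6: 0x77
word = 0x77 → little-endian bytes:
  [0]=0x77

77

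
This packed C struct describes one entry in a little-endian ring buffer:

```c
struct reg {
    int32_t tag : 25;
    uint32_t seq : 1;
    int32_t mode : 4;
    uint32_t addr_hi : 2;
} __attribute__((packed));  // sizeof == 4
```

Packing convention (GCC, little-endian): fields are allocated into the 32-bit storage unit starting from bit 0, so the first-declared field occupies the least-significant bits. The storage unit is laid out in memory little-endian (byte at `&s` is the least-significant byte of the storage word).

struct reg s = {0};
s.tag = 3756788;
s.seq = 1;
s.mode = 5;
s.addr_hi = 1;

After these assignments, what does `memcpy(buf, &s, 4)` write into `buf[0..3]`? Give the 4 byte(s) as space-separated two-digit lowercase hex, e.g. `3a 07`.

f4 52 39 56

tag (25b) val=3756788 bits=0x3952f4 at bit 0: 0x003952f4
seq (1b) val=1 bits=0x1 at bit 25: 0x023952f4
mode (4b) val=5 bits=0x5 at bit 26: 0x163952f4
addr_hi (2b) val=1 bits=0x1 at bit 30: 0x563952f4
word = 0x563952f4 → little-endian bytes:
  [0]=0xf4  [1]=0x52  [2]=0x39  [3]=0x56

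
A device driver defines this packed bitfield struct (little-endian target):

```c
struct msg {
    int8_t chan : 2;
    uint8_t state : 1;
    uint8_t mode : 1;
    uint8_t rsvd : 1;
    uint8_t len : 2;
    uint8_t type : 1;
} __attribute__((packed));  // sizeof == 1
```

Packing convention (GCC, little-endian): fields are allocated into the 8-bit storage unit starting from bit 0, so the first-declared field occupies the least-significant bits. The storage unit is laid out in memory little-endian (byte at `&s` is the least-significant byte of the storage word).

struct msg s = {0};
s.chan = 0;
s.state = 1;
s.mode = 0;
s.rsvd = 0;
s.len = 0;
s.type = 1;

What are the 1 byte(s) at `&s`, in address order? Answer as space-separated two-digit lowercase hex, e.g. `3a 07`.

[0+:2] chan=0 & 0x3 = 0x0; word=0x00
[2+:1] state=1 & 0x1 = 0x1; word=0x04
[3+:1] mode=0 & 0x1 = 0x0; word=0x04
[4+:1] rsvd=0 & 0x1 = 0x0; word=0x04
[5+:2] len=0 & 0x3 = 0x0; word=0x04
[7+:1] type=1 & 0x1 = 0x1; word=0x84
word = 0x84 → little-endian bytes:
  [0]=0x84

84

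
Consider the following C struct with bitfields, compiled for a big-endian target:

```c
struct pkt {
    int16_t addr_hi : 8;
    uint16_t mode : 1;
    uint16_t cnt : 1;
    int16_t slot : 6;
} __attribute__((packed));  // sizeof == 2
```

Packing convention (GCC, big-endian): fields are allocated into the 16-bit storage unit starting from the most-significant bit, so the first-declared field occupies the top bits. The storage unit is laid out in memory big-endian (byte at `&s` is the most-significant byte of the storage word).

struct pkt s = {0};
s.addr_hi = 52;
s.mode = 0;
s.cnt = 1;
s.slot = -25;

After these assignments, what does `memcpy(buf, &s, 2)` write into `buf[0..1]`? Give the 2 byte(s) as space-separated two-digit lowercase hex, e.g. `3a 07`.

34 67

[8+:8] addr_hi=52 & 0xff = 0x34; word=0x3400
[7+:1] mode=0 & 0x1 = 0x0; word=0x3400
[6+:1] cnt=1 & 0x1 = 0x1; word=0x3440
[0+:6] slot=-25 & 0x3f = 0x27; word=0x3467
word = 0x3467 → big-endian bytes:
  [0]=0x34  [1]=0x67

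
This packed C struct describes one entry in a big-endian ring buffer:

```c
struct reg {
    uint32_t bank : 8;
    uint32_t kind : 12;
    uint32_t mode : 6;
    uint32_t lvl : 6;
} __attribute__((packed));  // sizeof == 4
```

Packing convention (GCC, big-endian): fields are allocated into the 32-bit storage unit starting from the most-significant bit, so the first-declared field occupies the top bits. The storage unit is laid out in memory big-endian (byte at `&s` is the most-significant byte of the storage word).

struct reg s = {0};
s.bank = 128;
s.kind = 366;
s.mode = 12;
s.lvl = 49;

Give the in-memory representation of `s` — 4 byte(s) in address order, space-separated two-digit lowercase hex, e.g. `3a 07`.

bank:8 = 128 → 0x80 << 24 → word 0x80000000
kind:12 = 366 → 0x16e << 12 → word 0x8016e000
mode:6 = 12 → 0xc << 6 → word 0x8016e300
lvl:6 = 49 → 0x31 << 0 → word 0x8016e331
word = 0x8016e331 → big-endian bytes:
  [0]=0x80  [1]=0x16  [2]=0xe3  [3]=0x31

80 16 e3 31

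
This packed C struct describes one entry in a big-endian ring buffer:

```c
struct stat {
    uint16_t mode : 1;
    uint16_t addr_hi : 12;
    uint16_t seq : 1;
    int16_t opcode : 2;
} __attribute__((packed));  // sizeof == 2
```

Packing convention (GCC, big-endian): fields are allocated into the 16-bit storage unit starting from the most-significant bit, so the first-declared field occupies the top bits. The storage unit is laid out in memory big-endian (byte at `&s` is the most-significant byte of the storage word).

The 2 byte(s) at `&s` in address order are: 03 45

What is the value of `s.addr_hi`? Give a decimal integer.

[0]=0x03 [1]=0x45 (big-endian) → word 0x0345
mode [15+:1] = (word>>15) & 0x1 = 0
addr_hi [3+:12] = (word>>3) & 0xfff = 104  ←
seq [2+:1] = (word>>2) & 0x1 = 1
opcode [0+:2] = (word>>0) & 0x3 = 1

104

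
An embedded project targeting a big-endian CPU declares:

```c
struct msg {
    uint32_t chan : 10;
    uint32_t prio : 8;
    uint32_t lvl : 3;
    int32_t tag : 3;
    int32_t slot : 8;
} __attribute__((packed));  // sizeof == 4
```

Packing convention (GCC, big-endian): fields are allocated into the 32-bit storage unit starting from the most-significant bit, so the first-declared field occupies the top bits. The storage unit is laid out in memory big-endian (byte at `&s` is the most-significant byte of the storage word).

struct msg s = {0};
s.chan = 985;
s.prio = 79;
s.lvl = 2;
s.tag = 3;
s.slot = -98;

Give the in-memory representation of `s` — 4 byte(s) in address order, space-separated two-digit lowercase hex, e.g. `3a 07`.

chan:10 = 985 → 0x3d9 << 22 → word 0xf6400000
prio:8 = 79 → 0x4f << 14 → word 0xf653c000
lvl:3 = 2 → 0x2 << 11 → word 0xf653d000
tag:3 = 3 → 0x3 << 8 → word 0xf653d300
slot:8 = -98 → 0x9e << 0 → word 0xf653d39e
word = 0xf653d39e → big-endian bytes:
  [0]=0xf6  [1]=0x53  [2]=0xd3  [3]=0x9e

f6 53 d3 9e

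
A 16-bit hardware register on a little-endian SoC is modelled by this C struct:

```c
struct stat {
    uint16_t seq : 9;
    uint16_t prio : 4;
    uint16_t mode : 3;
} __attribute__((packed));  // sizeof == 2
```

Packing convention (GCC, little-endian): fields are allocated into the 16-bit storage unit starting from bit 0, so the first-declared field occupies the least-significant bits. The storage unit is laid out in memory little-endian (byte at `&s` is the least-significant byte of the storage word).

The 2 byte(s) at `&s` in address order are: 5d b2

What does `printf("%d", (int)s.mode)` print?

5

[0]=0x5d [1]=0xb2 (little-endian) → word 0xb25d
seq:9 @ bit 0 → (0xb25d>>0)&0x1ff = 0x5d
prio:4 @ bit 9 → (0xb25d>>9)&0xf = 0x9
mode:3 @ bit 13 → (0xb25d>>13)&0x7 = 0x5  ←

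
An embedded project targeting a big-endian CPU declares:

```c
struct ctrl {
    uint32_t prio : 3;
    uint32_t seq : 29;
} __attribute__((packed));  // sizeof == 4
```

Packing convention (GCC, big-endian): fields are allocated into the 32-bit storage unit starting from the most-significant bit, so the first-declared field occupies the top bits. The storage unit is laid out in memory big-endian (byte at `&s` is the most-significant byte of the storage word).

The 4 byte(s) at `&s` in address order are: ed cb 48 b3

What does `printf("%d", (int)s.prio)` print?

[0]=0xed [1]=0xcb [2]=0x48 [3]=0xb3 (big-endian) → word 0xedcb48b3
prio [29+:3] = (word>>29) & 0x7 = 7  ←
seq [0+:29] = (word>>0) & 0x1fffffff = 231426227

7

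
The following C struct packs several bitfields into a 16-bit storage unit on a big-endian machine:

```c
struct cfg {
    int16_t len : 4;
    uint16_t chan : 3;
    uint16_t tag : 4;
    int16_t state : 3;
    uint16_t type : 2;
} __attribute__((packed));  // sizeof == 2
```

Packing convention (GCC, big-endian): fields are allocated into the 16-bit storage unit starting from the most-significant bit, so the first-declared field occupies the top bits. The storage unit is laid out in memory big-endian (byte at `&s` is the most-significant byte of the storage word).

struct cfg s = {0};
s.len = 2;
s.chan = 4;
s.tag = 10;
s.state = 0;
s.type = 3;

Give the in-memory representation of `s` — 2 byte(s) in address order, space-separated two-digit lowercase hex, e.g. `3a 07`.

29 43

len:4 = 2 → 0x2 << 12 → word 0x2000
chan:3 = 4 → 0x4 << 9 → word 0x2800
tag:4 = 10 → 0xa << 5 → word 0x2940
state:3 = 0 → 0x0 << 2 → word 0x2940
type:2 = 3 → 0x3 << 0 → word 0x2943
word = 0x2943 → big-endian bytes:
  [0]=0x29  [1]=0x43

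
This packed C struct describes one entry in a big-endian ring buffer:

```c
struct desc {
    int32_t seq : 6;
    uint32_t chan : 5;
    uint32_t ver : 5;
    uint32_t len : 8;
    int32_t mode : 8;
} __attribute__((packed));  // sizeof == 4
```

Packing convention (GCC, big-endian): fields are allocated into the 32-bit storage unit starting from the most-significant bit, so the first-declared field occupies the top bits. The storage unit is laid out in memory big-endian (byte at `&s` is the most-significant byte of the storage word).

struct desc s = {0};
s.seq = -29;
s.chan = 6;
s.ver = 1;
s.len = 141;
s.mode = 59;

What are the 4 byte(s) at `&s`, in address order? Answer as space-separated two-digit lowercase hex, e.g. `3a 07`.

seq:6 = -29 → 0x23 << 26 → word 0x8c000000
chan:5 = 6 → 0x6 << 21 → word 0x8cc00000
ver:5 = 1 → 0x1 << 16 → word 0x8cc10000
len:8 = 141 → 0x8d << 8 → word 0x8cc18d00
mode:8 = 59 → 0x3b << 0 → word 0x8cc18d3b
word = 0x8cc18d3b → big-endian bytes:
  [0]=0x8c  [1]=0xc1  [2]=0x8d  [3]=0x3b

8c c1 8d 3b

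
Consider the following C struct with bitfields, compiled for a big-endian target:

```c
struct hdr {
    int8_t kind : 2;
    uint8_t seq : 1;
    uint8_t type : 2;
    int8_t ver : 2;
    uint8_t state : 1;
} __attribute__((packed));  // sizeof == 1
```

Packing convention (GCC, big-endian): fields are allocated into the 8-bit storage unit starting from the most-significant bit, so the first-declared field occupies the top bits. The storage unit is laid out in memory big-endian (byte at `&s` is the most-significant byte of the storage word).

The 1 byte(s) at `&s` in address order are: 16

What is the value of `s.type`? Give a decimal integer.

2

[0]=0x16 (big-endian) → word 0x16
kind [6+:2] = (word>>6) & 0x3 = 0
seq [5+:1] = (word>>5) & 0x1 = 0
type [3+:2] = (word>>3) & 0x3 = 2  ←
ver [1+:2] = (word>>1) & 0x3 = 3
state [0+:1] = (word>>0) & 0x1 = 0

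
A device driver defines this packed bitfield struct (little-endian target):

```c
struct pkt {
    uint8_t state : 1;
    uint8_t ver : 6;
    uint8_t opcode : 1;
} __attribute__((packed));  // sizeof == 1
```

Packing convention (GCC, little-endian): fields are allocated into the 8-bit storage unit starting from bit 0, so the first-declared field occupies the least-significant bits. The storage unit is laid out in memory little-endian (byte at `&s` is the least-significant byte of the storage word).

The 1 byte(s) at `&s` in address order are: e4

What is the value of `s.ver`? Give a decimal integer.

[0]=0xe4 (little-endian) → word 0xe4
state [0+:1] = (word>>0) & 0x1 = 0
ver [1+:6] = (word>>1) & 0x3f = 50  ←
opcode [7+:1] = (word>>7) & 0x1 = 1

50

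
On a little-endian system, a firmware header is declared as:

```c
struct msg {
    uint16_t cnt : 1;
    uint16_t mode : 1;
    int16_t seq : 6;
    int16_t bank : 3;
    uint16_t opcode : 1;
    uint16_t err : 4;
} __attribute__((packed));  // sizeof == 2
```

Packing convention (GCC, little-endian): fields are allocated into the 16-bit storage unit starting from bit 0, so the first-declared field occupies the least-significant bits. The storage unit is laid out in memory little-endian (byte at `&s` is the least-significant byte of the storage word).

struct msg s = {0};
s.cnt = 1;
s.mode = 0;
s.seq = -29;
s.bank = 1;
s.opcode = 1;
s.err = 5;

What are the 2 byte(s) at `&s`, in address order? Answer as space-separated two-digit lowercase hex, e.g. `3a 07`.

[0+:1] cnt=1 & 0x1 = 0x1; word=0x0001
[1+:1] mode=0 & 0x1 = 0x0; word=0x0001
[2+:6] seq=-29 & 0x3f = 0x23; word=0x008d
[8+:3] bank=1 & 0x7 = 0x1; word=0x018d
[11+:1] opcode=1 & 0x1 = 0x1; word=0x098d
[12+:4] err=5 & 0xf = 0x5; word=0x598d
word = 0x598d → little-endian bytes:
  [0]=0x8d  [1]=0x59

8d 59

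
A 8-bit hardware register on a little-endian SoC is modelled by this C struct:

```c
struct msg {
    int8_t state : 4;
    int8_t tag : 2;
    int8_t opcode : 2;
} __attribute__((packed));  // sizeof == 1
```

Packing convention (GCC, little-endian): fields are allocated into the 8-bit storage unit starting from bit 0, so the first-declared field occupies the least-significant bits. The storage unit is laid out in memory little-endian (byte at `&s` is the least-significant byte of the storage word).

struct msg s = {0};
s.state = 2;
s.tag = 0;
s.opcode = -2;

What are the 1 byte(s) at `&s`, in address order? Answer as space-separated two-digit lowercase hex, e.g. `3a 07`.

state (4b) val=2 bits=0x2 at bit 0: 0x02
tag (2b) val=0 bits=0x0 at bit 4: 0x02
opcode (2b) val=-2 bits=0x2 at bit 6: 0x82
word = 0x82 → little-endian bytes:
  [0]=0x82

82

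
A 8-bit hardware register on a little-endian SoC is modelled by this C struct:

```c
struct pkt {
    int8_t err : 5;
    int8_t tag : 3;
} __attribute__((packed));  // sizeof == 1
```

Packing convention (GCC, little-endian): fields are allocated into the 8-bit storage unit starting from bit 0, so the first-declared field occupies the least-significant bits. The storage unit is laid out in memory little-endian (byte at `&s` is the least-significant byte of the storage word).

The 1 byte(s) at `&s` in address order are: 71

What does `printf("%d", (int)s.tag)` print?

3

[0]=0x71 (little-endian) → word 0x71
err:5 @ bit 0 → (0x71>>0)&0x1f = 0x11
tag:3 @ bit 5 → (0x71>>5)&0x7 = 0x3  ←
tag signed 3b, MSB=0: value = 3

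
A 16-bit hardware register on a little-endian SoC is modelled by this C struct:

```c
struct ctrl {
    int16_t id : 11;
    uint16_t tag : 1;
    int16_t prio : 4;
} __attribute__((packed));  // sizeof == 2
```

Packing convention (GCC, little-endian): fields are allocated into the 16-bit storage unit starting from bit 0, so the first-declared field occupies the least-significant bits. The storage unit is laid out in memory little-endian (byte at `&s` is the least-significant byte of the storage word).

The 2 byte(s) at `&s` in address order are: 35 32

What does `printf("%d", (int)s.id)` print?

[0]=0x35 [1]=0x32 (little-endian) → word 0x3235
id [0+:11] = (word>>0) & 0x7ff = 565  ←
tag [11+:1] = (word>>11) & 0x1 = 0
prio [12+:4] = (word>>12) & 0xf = 3
id signed 11b, MSB=0: value = 565

565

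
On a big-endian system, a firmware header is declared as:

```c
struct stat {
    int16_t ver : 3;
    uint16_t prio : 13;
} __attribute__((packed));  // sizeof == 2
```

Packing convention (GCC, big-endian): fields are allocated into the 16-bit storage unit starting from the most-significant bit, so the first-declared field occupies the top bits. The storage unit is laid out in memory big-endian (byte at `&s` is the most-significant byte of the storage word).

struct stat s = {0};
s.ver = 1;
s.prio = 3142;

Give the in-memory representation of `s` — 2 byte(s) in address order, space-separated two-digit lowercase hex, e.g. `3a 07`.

2c 46

[13+:3] ver=1 & 0x7 = 0x1; word=0x2000
[0+:13] prio=3142 & 0x1fff = 0xc46; word=0x2c46
word = 0x2c46 → big-endian bytes:
  [0]=0x2c  [1]=0x46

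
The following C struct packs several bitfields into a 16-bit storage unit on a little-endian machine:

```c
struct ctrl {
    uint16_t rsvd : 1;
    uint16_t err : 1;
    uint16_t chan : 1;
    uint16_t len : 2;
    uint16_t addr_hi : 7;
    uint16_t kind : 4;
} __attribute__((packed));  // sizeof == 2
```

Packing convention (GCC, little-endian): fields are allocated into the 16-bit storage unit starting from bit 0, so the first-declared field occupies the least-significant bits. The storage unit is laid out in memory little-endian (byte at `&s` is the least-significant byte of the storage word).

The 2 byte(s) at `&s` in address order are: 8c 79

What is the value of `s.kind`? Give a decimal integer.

7

[0]=0x8c [1]=0x79 (little-endian) → word 0x798c
rsvd [0+:1] = (word>>0) & 0x1 = 0
err [1+:1] = (word>>1) & 0x1 = 0
chan [2+:1] = (word>>2) & 0x1 = 1
len [3+:2] = (word>>3) & 0x3 = 1
addr_hi [5+:7] = (word>>5) & 0x7f = 76
kind [12+:4] = (word>>12) & 0xf = 7  ←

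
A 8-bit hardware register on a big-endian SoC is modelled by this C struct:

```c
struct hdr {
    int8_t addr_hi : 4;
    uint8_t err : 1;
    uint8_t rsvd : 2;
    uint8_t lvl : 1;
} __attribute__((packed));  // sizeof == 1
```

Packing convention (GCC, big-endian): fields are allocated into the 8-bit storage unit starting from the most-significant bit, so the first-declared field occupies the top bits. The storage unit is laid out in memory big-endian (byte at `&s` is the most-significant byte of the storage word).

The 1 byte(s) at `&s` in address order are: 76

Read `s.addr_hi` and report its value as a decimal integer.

7

[0]=0x76 (big-endian) → word 0x76
addr_hi [4+:4] = (word>>4) & 0xf = 7  ←
err [3+:1] = (word>>3) & 0x1 = 0
rsvd [1+:2] = (word>>1) & 0x3 = 3
lvl [0+:1] = (word>>0) & 0x1 = 0
addr_hi signed 4b, MSB=0: value = 7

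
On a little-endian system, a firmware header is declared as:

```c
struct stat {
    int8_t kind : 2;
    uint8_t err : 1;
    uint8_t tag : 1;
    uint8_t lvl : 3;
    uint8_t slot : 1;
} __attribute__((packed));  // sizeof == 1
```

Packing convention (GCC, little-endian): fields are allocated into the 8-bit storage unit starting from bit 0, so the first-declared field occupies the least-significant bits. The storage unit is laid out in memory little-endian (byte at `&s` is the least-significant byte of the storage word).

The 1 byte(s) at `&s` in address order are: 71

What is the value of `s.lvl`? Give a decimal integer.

[0]=0x71 (little-endian) → word 0x71
kind [0+:2] = (word>>0) & 0x3 = 1
err [2+:1] = (word>>2) & 0x1 = 0
tag [3+:1] = (word>>3) & 0x1 = 0
lvl [4+:3] = (word>>4) & 0x7 = 7  ←
slot [7+:1] = (word>>7) & 0x1 = 0

7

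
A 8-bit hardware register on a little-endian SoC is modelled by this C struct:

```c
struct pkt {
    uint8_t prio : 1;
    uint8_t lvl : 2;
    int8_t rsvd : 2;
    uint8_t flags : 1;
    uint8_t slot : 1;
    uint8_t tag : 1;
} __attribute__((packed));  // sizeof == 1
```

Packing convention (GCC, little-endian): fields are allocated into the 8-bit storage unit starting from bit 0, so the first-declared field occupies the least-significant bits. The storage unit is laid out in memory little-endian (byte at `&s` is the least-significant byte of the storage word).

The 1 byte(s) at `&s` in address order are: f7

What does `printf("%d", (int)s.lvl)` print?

3

[0]=0xf7 (little-endian) → word 0xf7
prio [0+:1] = (word>>0) & 0x1 = 1
lvl [1+:2] = (word>>1) & 0x3 = 3  ←
rsvd [3+:2] = (word>>3) & 0x3 = 2
flags [5+:1] = (word>>5) & 0x1 = 1
slot [6+:1] = (word>>6) & 0x1 = 1
tag [7+:1] = (word>>7) & 0x1 = 1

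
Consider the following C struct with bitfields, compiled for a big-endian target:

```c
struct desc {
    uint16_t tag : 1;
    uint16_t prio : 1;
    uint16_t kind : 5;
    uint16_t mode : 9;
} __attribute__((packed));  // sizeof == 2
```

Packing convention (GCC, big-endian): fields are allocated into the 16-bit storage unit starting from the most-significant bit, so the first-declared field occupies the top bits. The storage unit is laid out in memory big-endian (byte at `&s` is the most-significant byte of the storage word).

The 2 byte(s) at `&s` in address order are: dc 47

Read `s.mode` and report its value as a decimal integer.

71

[0]=0xdc [1]=0x47 (big-endian) → word 0xdc47
tag:1 @ bit 15 → (0xdc47>>15)&0x1 = 0x1
prio:1 @ bit 14 → (0xdc47>>14)&0x1 = 0x1
kind:5 @ bit 9 → (0xdc47>>9)&0x1f = 0xe
mode:9 @ bit 0 → (0xdc47>>0)&0x1ff = 0x47  ←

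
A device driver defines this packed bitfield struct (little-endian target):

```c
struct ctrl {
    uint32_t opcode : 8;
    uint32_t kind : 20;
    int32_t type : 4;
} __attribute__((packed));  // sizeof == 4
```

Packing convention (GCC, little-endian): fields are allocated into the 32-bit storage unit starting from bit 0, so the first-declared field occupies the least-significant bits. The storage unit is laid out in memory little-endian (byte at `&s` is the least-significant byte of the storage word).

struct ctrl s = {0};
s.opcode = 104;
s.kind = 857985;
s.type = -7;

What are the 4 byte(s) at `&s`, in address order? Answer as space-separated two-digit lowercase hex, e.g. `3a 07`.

68 81 17 9d

[0+:8] opcode=104 & 0xff = 0x68; word=0x00000068
[8+:20] kind=857985 & 0xfffff = 0xd1781; word=0x0d178168
[28+:4] type=-7 & 0xf = 0x9; word=0x9d178168
word = 0x9d178168 → little-endian bytes:
  [0]=0x68  [1]=0x81  [2]=0x17  [3]=0x9d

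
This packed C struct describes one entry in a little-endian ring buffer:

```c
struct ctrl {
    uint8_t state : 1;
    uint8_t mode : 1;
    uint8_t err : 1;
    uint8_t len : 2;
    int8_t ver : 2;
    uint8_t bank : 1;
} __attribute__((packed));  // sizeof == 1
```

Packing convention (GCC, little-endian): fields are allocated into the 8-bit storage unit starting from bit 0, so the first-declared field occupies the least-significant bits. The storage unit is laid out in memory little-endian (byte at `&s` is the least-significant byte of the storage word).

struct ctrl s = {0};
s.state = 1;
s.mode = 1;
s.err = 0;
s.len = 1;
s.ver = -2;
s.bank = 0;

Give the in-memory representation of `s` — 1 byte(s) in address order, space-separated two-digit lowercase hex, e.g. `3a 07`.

4b

[0+:1] state=1 & 0x1 = 0x1; word=0x01
[1+:1] mode=1 & 0x1 = 0x1; word=0x03
[2+:1] err=0 & 0x1 = 0x0; word=0x03
[3+:2] len=1 & 0x3 = 0x1; word=0x0b
[5+:2] ver=-2 & 0x3 = 0x2; word=0x4b
[7+:1] bank=0 & 0x1 = 0x0; word=0x4b
word = 0x4b → little-endian bytes:
  [0]=0x4b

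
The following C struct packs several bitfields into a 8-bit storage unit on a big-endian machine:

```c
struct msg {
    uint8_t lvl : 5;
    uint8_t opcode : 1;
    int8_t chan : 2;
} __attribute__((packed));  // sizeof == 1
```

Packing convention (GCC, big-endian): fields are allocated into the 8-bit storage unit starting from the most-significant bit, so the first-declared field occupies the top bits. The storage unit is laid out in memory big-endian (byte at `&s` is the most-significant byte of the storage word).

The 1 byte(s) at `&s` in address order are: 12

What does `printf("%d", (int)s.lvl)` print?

2

[0]=0x12 (big-endian) → word 0x12
lvl:5 @ bit 3 → (0x12>>3)&0x1f = 0x2  ←
opcode:1 @ bit 2 → (0x12>>2)&0x1 = 0x0
chan:2 @ bit 0 → (0x12>>0)&0x3 = 0x2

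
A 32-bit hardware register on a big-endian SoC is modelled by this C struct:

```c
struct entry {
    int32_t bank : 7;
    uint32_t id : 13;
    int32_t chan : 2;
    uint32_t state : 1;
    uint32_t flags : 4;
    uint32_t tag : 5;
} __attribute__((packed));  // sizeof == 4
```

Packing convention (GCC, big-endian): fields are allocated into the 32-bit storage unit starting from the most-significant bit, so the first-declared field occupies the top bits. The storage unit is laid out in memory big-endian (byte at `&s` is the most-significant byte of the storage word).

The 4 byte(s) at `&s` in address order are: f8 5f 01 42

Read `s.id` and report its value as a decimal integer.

[0]=0xf8 [1]=0x5f [2]=0x01 [3]=0x42 (big-endian) → word 0xf85f0142
bank:7 @ bit 25 → (0xf85f0142>>25)&0x7f = 0x7c
id:13 @ bit 12 → (0xf85f0142>>12)&0x1fff = 0x5f0  ←
chan:2 @ bit 10 → (0xf85f0142>>10)&0x3 = 0x0
state:1 @ bit 9 → (0xf85f0142>>9)&0x1 = 0x0
flags:4 @ bit 5 → (0xf85f0142>>5)&0xf = 0xa
tag:5 @ bit 0 → (0xf85f0142>>0)&0x1f = 0x2

1520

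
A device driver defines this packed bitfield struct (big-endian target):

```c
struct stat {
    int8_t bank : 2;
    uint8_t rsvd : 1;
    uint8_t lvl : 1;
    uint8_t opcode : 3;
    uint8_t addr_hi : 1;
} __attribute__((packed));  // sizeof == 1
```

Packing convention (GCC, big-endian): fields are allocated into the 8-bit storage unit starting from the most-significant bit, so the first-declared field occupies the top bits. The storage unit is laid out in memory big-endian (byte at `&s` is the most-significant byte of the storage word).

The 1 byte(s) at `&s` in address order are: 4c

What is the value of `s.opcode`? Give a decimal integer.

6

[0]=0x4c (big-endian) → word 0x4c
bank:2 @ bit 6 → (0x4c>>6)&0x3 = 0x1
rsvd:1 @ bit 5 → (0x4c>>5)&0x1 = 0x0
lvl:1 @ bit 4 → (0x4c>>4)&0x1 = 0x0
opcode:3 @ bit 1 → (0x4c>>1)&0x7 = 0x6  ←
addr_hi:1 @ bit 0 → (0x4c>>0)&0x1 = 0x0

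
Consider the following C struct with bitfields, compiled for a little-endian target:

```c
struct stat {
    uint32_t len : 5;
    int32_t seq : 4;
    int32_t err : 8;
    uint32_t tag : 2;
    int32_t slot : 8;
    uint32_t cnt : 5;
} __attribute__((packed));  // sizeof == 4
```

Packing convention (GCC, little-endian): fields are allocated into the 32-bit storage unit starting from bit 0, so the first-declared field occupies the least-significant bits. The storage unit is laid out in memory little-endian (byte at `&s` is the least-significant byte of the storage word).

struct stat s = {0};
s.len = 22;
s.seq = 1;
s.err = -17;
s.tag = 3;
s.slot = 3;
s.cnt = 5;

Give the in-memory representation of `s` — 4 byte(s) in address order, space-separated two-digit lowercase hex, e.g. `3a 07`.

len (5b) val=22 bits=0x16 at bit 0: 0x00000016
seq (4b) val=1 bits=0x1 at bit 5: 0x00000036
err (8b) val=-17 bits=0xef at bit 9: 0x0001de36
tag (2b) val=3 bits=0x3 at bit 17: 0x0007de36
slot (8b) val=3 bits=0x3 at bit 19: 0x001fde36
cnt (5b) val=5 bits=0x5 at bit 27: 0x281fde36
word = 0x281fde36 → little-endian bytes:
  [0]=0x36  [1]=0xde  [2]=0x1f  [3]=0x28

36 de 1f 28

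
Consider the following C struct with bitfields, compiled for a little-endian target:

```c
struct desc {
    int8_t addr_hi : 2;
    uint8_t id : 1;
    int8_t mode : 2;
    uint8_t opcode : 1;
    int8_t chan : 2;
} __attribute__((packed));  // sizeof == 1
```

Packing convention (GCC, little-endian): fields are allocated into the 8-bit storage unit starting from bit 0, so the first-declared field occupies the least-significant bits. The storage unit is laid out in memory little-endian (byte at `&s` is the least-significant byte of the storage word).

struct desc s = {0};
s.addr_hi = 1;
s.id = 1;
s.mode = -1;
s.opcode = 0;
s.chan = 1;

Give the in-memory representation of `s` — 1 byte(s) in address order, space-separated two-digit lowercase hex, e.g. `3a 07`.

addr_hi (2b) val=1 bits=0x1 at bit 0: 0x01
id (1b) val=1 bits=0x1 at bit 2: 0x05
mode (2b) val=-1 bits=0x3 at bit 3: 0x1d
opcode (1b) val=0 bits=0x0 at bit 5: 0x1d
chan (2b) val=1 bits=0x1 at bit 6: 0x5d
word = 0x5d → little-endian bytes:
  [0]=0x5d

5d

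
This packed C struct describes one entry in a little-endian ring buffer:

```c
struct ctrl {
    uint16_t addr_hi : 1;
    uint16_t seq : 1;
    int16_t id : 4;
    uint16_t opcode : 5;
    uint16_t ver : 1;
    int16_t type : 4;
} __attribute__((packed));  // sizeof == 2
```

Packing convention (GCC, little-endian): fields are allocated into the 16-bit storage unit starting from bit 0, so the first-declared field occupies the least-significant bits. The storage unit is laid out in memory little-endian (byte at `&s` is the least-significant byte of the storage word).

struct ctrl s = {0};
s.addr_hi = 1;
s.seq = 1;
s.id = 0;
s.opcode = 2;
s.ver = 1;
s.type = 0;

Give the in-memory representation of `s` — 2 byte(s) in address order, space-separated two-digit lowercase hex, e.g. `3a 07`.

83 08

addr_hi:1 = 1 → 0x1 << 0 → word 0x0001
seq:1 = 1 → 0x1 << 1 → word 0x0003
id:4 = 0 → 0x0 << 2 → word 0x0003
opcode:5 = 2 → 0x2 << 6 → word 0x0083
ver:1 = 1 → 0x1 << 11 → word 0x0883
type:4 = 0 → 0x0 << 12 → word 0x0883
word = 0x0883 → little-endian bytes:
  [0]=0x83  [1]=0x08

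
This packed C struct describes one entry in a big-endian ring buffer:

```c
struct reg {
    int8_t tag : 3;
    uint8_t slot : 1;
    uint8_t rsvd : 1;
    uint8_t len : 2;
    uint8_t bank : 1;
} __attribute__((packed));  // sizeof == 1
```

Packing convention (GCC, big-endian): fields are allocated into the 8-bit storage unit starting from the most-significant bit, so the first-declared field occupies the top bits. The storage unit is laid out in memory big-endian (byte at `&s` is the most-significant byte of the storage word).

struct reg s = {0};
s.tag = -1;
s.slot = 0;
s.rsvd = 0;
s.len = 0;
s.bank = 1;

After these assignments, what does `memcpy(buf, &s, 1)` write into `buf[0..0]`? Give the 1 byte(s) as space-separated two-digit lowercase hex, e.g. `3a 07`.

tag:3 = -1 → 0x7 << 5 → word 0xe0
slot:1 = 0 → 0x0 << 4 → word 0xe0
rsvd:1 = 0 → 0x0 << 3 → word 0xe0
len:2 = 0 → 0x0 << 1 → word 0xe0
bank:1 = 1 → 0x1 << 0 → word 0xe1
word = 0xe1 → big-endian bytes:
  [0]=0xe1

e1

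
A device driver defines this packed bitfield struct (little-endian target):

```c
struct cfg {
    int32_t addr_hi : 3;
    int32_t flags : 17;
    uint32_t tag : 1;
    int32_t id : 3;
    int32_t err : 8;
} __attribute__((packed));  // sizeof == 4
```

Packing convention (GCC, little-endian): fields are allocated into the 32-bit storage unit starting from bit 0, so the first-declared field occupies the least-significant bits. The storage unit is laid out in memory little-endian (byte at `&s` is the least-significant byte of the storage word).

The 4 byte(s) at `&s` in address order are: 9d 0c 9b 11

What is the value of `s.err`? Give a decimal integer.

[0]=0x9d [1]=0x0c [2]=0x9b [3]=0x11 (little-endian) → word 0x119b0c9d
addr_hi:3 @ bit 0 → (0x119b0c9d>>0)&0x7 = 0x5
flags:17 @ bit 3 → (0x119b0c9d>>3)&0x1ffff = 0x16193
tag:1 @ bit 20 → (0x119b0c9d>>20)&0x1 = 0x1
id:3 @ bit 21 → (0x119b0c9d>>21)&0x7 = 0x4
err:8 @ bit 24 → (0x119b0c9d>>24)&0xff = 0x11  ←
err signed 8b, MSB=0: value = 17

17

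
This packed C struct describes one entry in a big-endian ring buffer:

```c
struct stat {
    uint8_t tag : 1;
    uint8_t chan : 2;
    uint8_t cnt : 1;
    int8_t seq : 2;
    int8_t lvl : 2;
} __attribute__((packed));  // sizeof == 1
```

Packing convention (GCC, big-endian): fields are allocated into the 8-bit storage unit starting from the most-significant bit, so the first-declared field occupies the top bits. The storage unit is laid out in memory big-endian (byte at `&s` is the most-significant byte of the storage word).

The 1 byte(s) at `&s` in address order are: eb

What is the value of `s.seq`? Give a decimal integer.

-2

[0]=0xeb (big-endian) → word 0xeb
tag [7+:1] = (word>>7) & 0x1 = 1
chan [5+:2] = (word>>5) & 0x3 = 3
cnt [4+:1] = (word>>4) & 0x1 = 0
seq [2+:2] = (word>>2) & 0x3 = 2  ←
lvl [0+:2] = (word>>0) & 0x3 = 3
seq signed 2b, MSB=1: 2 - 4 = -2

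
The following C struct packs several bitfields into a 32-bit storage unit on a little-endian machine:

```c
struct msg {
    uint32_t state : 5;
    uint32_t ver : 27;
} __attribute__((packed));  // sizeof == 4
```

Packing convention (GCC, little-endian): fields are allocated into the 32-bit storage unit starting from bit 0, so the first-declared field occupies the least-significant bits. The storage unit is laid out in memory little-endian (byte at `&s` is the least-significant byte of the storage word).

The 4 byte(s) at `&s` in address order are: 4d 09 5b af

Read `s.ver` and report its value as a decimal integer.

91936842

[0]=0x4d [1]=0x09 [2]=0x5b [3]=0xaf (little-endian) → word 0xaf5b094d
state:5 @ bit 0 → (0xaf5b094d>>0)&0x1f = 0xd
ver:27 @ bit 5 → (0xaf5b094d>>5)&0x7ffffff = 0x57ad84a  ←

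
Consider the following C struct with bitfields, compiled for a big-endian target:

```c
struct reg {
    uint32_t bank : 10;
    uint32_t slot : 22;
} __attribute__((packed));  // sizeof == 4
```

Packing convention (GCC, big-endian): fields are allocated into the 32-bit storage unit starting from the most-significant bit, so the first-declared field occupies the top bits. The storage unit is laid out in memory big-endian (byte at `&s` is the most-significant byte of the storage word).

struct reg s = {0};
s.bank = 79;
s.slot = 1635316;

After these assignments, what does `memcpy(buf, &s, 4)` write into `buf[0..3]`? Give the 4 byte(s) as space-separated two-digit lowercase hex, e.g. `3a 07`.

bank (10b) val=79 bits=0x4f at bit 22: 0x13c00000
slot (22b) val=1635316 bits=0x18f3f4 at bit 0: 0x13d8f3f4
word = 0x13d8f3f4 → big-endian bytes:
  [0]=0x13  [1]=0xd8  [2]=0xf3  [3]=0xf4

13 d8 f3 f4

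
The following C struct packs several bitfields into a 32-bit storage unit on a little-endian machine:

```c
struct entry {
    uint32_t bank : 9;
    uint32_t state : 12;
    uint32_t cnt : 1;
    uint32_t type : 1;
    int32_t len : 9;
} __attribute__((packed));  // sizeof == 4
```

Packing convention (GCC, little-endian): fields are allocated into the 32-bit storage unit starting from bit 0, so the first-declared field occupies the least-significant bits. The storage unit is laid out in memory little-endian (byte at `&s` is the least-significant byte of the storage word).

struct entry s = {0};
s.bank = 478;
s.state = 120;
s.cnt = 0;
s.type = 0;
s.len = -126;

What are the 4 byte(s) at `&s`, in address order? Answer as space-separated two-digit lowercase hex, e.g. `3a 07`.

bank:9 = 478 → 0x1de << 0 → word 0x000001de
state:12 = 120 → 0x78 << 9 → word 0x0000f1de
cnt:1 = 0 → 0x0 << 21 → word 0x0000f1de
type:1 = 0 → 0x0 << 22 → word 0x0000f1de
len:9 = -126 → 0x182 << 23 → word 0xc100f1de
word = 0xc100f1de → little-endian bytes:
  [0]=0xde  [1]=0xf1  [2]=0x00  [3]=0xc1

de f1 00 c1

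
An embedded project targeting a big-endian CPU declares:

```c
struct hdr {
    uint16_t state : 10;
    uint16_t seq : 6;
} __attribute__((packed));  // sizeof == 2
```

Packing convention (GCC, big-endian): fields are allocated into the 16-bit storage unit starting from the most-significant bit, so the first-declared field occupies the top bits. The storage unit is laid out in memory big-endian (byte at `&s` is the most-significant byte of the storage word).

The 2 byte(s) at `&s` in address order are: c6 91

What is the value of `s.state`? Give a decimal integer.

794

[0]=0xc6 [1]=0x91 (big-endian) → word 0xc691
state:10 @ bit 6 → (0xc691>>6)&0x3ff = 0x31a  ←
seq:6 @ bit 0 → (0xc691>>0)&0x3f = 0x11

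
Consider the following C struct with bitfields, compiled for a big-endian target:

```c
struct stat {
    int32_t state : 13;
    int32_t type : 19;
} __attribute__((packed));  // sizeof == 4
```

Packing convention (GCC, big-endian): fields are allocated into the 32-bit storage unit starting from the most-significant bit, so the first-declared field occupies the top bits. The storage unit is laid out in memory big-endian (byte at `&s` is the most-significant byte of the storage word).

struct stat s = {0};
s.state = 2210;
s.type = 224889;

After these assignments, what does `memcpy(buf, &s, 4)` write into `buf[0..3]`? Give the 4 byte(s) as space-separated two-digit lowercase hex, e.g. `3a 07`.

[19+:13] state=2210 & 0x1fff = 0x8a2; word=0x45100000
[0+:19] type=224889 & 0x7ffff = 0x36e79; word=0x45136e79
word = 0x45136e79 → big-endian bytes:
  [0]=0x45  [1]=0x13  [2]=0x6e  [3]=0x79

45 13 6e 79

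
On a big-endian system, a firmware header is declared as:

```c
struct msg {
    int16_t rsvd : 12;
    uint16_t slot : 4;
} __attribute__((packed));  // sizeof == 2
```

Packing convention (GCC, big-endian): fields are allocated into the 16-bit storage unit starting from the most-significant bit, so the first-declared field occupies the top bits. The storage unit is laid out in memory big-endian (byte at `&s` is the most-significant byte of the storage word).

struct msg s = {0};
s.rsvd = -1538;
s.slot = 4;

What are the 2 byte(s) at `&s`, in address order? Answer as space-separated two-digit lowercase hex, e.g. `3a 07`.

9f e4

[4+:12] rsvd=-1538 & 0xfff = 0x9fe; word=0x9fe0
[0+:4] slot=4 & 0xf = 0x4; word=0x9fe4
word = 0x9fe4 → big-endian bytes:
  [0]=0x9f  [1]=0xe4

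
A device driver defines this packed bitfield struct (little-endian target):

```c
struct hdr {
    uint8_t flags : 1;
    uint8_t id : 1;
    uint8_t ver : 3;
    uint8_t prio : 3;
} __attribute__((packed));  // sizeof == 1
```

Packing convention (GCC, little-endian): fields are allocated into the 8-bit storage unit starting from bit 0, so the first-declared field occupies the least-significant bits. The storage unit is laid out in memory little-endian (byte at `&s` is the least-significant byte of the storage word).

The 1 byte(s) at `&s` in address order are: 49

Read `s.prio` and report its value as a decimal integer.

[0]=0x49 (little-endian) → word 0x49
flags:1 @ bit 0 → (0x49>>0)&0x1 = 0x1
id:1 @ bit 1 → (0x49>>1)&0x1 = 0x0
ver:3 @ bit 2 → (0x49>>2)&0x7 = 0x2
prio:3 @ bit 5 → (0x49>>5)&0x7 = 0x2  ←

2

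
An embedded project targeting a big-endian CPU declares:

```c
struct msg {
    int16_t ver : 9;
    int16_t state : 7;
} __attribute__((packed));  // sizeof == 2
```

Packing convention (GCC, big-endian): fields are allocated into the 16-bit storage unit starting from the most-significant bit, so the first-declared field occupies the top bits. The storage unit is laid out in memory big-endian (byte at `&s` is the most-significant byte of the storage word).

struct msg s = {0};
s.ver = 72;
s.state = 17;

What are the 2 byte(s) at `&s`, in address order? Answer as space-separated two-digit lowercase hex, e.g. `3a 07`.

24 11

ver:9 = 72 → 0x48 << 7 → word 0x2400
state:7 = 17 → 0x11 << 0 → word 0x2411
word = 0x2411 → big-endian bytes:
  [0]=0x24  [1]=0x11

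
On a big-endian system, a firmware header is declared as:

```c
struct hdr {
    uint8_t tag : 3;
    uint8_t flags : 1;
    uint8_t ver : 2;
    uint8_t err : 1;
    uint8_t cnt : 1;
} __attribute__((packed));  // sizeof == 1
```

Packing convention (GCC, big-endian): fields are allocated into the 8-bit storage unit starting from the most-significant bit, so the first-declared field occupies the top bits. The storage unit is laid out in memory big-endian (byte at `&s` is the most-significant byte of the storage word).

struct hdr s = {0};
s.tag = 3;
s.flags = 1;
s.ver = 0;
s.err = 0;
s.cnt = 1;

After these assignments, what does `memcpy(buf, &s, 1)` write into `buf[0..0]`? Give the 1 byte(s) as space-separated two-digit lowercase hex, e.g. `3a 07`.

tag (3b) val=3 bits=0x3 at bit 5: 0x60
flags (1b) val=1 bits=0x1 at bit 4: 0x70
ver (2b) val=0 bits=0x0 at bit 2: 0x70
err (1b) val=0 bits=0x0 at bit 1: 0x70
cnt (1b) val=1 bits=0x1 at bit 0: 0x71
word = 0x71 → big-endian bytes:
  [0]=0x71

71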